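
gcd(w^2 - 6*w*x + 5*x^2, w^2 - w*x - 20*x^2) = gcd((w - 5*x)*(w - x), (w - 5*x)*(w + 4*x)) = -w + 5*x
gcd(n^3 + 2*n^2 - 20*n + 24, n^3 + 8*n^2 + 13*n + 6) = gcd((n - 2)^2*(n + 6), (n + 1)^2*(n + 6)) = n + 6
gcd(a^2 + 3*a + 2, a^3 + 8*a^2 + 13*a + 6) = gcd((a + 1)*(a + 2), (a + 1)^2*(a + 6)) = a + 1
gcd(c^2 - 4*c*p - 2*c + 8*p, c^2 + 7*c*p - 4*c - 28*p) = 1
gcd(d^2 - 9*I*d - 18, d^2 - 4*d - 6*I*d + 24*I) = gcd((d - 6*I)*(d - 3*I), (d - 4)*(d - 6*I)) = d - 6*I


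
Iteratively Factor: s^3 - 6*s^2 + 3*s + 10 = (s + 1)*(s^2 - 7*s + 10) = (s - 2)*(s + 1)*(s - 5)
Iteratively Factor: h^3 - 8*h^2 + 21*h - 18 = (h - 2)*(h^2 - 6*h + 9) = (h - 3)*(h - 2)*(h - 3)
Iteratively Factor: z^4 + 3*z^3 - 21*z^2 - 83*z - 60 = (z + 3)*(z^3 - 21*z - 20) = (z + 1)*(z + 3)*(z^2 - z - 20) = (z - 5)*(z + 1)*(z + 3)*(z + 4)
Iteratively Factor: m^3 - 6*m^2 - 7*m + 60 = (m + 3)*(m^2 - 9*m + 20) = (m - 5)*(m + 3)*(m - 4)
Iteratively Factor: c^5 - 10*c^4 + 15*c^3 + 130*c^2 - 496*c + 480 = (c + 4)*(c^4 - 14*c^3 + 71*c^2 - 154*c + 120) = (c - 5)*(c + 4)*(c^3 - 9*c^2 + 26*c - 24) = (c - 5)*(c - 2)*(c + 4)*(c^2 - 7*c + 12) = (c - 5)*(c - 3)*(c - 2)*(c + 4)*(c - 4)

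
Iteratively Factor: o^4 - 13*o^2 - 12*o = (o - 4)*(o^3 + 4*o^2 + 3*o) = (o - 4)*(o + 3)*(o^2 + o) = (o - 4)*(o + 1)*(o + 3)*(o)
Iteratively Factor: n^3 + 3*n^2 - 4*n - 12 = (n - 2)*(n^2 + 5*n + 6) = (n - 2)*(n + 2)*(n + 3)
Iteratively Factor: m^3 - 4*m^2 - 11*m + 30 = (m + 3)*(m^2 - 7*m + 10) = (m - 5)*(m + 3)*(m - 2)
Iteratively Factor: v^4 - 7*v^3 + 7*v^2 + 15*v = (v + 1)*(v^3 - 8*v^2 + 15*v) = (v - 3)*(v + 1)*(v^2 - 5*v) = (v - 5)*(v - 3)*(v + 1)*(v)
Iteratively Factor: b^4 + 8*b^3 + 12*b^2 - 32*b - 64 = (b - 2)*(b^3 + 10*b^2 + 32*b + 32) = (b - 2)*(b + 4)*(b^2 + 6*b + 8) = (b - 2)*(b + 4)^2*(b + 2)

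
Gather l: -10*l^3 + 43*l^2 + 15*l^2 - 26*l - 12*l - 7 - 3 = -10*l^3 + 58*l^2 - 38*l - 10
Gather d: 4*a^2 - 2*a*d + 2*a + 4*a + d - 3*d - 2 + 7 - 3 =4*a^2 + 6*a + d*(-2*a - 2) + 2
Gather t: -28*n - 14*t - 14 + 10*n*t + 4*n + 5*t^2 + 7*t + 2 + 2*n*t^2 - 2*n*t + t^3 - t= -24*n + t^3 + t^2*(2*n + 5) + t*(8*n - 8) - 12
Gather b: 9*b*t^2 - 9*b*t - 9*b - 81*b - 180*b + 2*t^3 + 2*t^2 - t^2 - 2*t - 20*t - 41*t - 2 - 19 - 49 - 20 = b*(9*t^2 - 9*t - 270) + 2*t^3 + t^2 - 63*t - 90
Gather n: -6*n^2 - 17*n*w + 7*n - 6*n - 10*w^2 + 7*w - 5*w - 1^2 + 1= -6*n^2 + n*(1 - 17*w) - 10*w^2 + 2*w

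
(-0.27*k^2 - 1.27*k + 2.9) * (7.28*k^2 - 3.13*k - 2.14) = -1.9656*k^4 - 8.4005*k^3 + 25.6649*k^2 - 6.3592*k - 6.206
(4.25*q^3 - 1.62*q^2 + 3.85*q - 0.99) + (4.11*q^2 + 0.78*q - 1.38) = 4.25*q^3 + 2.49*q^2 + 4.63*q - 2.37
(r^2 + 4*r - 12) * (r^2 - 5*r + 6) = r^4 - r^3 - 26*r^2 + 84*r - 72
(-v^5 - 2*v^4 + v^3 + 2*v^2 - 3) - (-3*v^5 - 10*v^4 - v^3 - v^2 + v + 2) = 2*v^5 + 8*v^4 + 2*v^3 + 3*v^2 - v - 5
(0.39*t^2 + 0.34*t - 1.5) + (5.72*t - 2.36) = 0.39*t^2 + 6.06*t - 3.86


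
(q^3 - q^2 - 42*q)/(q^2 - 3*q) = (q^2 - q - 42)/(q - 3)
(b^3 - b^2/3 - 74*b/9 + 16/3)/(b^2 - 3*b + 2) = (9*b^3 - 3*b^2 - 74*b + 48)/(9*(b^2 - 3*b + 2))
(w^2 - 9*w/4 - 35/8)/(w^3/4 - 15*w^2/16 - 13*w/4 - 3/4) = 2*(-8*w^2 + 18*w + 35)/(-4*w^3 + 15*w^2 + 52*w + 12)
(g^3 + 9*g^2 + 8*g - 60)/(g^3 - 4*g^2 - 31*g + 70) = (g + 6)/(g - 7)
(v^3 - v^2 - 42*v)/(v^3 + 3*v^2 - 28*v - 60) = v*(v - 7)/(v^2 - 3*v - 10)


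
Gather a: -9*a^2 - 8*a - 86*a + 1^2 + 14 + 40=-9*a^2 - 94*a + 55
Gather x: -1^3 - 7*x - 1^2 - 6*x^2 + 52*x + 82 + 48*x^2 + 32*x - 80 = 42*x^2 + 77*x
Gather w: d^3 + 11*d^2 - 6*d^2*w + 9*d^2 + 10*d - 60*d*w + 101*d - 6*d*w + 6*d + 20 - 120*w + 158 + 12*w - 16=d^3 + 20*d^2 + 117*d + w*(-6*d^2 - 66*d - 108) + 162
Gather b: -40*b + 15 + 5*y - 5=-40*b + 5*y + 10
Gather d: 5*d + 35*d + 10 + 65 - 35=40*d + 40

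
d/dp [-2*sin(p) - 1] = -2*cos(p)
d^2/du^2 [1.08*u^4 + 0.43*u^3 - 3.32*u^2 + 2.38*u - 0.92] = 12.96*u^2 + 2.58*u - 6.64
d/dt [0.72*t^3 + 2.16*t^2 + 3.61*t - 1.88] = 2.16*t^2 + 4.32*t + 3.61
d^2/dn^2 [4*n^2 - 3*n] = 8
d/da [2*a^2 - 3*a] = 4*a - 3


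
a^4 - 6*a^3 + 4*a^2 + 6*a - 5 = (a - 5)*(a - 1)^2*(a + 1)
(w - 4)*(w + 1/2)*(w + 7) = w^3 + 7*w^2/2 - 53*w/2 - 14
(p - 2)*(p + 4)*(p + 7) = p^3 + 9*p^2 + 6*p - 56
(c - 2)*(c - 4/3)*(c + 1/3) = c^3 - 3*c^2 + 14*c/9 + 8/9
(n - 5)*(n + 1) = n^2 - 4*n - 5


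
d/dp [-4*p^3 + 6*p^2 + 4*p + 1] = -12*p^2 + 12*p + 4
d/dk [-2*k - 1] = -2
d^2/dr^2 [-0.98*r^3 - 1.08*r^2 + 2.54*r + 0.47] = -5.88*r - 2.16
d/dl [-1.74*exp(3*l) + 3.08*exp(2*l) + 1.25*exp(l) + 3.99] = (-5.22*exp(2*l) + 6.16*exp(l) + 1.25)*exp(l)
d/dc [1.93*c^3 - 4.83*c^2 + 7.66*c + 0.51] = 5.79*c^2 - 9.66*c + 7.66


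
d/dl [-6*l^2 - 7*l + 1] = -12*l - 7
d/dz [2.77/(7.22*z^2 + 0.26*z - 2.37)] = (-39.9988*z - 0.7202)/(7.22*z^2 + 0.26*z - 2.37)^2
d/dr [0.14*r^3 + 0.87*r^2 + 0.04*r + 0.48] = 0.42*r^2 + 1.74*r + 0.04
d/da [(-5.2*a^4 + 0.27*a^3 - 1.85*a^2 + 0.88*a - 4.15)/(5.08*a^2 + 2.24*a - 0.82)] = (-52.832*a^5 - 33.5724*a^4 + 18.2656*a^3 - 9.2786*a^2 + 45.198*a + 8.5744)/(25.8064*a^4 + 22.7584*a^3 - 3.3136*a^2 - 3.6736*a + 0.6724)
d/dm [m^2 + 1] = 2*m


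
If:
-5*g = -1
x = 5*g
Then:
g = 1/5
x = 1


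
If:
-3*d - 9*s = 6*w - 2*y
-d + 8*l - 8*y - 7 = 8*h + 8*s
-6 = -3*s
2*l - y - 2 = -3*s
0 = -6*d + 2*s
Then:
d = 2/3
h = -y/2 - 119/24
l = y/2 - 2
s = 2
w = y/3 - 10/3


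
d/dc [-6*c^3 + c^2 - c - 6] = -18*c^2 + 2*c - 1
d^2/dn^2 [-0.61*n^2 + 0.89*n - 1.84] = -1.22000000000000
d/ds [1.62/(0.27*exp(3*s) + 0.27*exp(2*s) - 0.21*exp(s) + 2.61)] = (-1.3122*exp(2*s) - 0.8748*exp(s) + 0.3402)*exp(s)/(0.27*exp(3*s) + 0.27*exp(2*s) - 0.21*exp(s) + 2.61)^2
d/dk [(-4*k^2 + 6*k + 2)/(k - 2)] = 2*(-2*k^2 + 8*k - 7)/(k^2 - 4*k + 4)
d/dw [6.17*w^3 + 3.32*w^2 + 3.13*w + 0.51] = 18.51*w^2 + 6.64*w + 3.13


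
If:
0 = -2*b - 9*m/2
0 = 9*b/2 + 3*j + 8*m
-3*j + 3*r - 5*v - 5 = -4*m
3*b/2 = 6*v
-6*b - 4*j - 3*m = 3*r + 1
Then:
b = -648/593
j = 204/593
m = 288/593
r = 1615/1779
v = -162/593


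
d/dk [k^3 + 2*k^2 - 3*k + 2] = 3*k^2 + 4*k - 3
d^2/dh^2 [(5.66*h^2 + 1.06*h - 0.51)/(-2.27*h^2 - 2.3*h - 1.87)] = (-2.8421709430404e-14*h^4 + 48.1775719999999*h^3 + 159.924678*h^2 + 42.973824*h - 29.400786)/(11.697083*h^6 + 35.55501*h^5 + 64.932669*h^4 + 70.74662*h^3 + 53.490789*h^2 + 24.12861*h + 6.539203)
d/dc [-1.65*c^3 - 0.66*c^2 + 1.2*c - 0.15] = -4.95*c^2 - 1.32*c + 1.2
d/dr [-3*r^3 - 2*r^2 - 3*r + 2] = -9*r^2 - 4*r - 3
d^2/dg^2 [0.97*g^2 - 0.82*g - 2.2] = 1.94000000000000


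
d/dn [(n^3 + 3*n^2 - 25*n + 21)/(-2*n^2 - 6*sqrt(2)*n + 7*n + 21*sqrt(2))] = ((4*n - 7 + 6*sqrt(2))*(n^3 + 3*n^2 - 25*n + 21) + (-3*n^2 - 6*n + 25)*(2*n^2 - 7*n + 6*sqrt(2)*n - 21*sqrt(2)))/(2*n^2 - 7*n + 6*sqrt(2)*n - 21*sqrt(2))^2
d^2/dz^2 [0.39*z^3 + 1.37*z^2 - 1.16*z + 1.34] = 2.34*z + 2.74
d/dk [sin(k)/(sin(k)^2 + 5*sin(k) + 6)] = (cos(k)^2 + 5)*cos(k)/((sin(k) + 2)^2*(sin(k) + 3)^2)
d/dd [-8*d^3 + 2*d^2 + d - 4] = -24*d^2 + 4*d + 1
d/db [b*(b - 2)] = 2*b - 2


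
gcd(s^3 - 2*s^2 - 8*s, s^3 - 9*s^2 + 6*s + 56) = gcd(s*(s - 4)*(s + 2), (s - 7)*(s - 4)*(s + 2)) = s^2 - 2*s - 8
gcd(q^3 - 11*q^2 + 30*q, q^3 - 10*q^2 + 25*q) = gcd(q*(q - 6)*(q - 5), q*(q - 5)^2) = q^2 - 5*q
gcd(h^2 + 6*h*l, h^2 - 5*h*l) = h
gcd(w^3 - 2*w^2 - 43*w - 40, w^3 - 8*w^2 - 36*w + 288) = w - 8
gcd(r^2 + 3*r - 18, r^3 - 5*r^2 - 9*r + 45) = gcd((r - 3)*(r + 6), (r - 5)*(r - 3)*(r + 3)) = r - 3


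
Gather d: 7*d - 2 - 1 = 7*d - 3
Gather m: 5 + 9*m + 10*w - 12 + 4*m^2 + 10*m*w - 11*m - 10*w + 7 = 4*m^2 + m*(10*w - 2)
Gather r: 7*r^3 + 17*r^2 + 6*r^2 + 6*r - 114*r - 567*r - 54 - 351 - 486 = 7*r^3 + 23*r^2 - 675*r - 891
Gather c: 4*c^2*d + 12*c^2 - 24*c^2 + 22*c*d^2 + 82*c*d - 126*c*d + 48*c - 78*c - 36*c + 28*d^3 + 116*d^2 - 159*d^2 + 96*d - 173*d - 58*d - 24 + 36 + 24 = c^2*(4*d - 12) + c*(22*d^2 - 44*d - 66) + 28*d^3 - 43*d^2 - 135*d + 36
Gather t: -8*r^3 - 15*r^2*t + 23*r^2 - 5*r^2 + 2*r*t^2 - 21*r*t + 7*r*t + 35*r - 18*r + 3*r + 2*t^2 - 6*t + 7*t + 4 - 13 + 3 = -8*r^3 + 18*r^2 + 20*r + t^2*(2*r + 2) + t*(-15*r^2 - 14*r + 1) - 6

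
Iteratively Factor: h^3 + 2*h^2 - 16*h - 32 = (h + 4)*(h^2 - 2*h - 8) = (h - 4)*(h + 4)*(h + 2)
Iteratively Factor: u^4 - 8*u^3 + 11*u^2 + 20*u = (u)*(u^3 - 8*u^2 + 11*u + 20) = u*(u - 4)*(u^2 - 4*u - 5) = u*(u - 4)*(u + 1)*(u - 5)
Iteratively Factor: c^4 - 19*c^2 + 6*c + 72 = (c - 3)*(c^3 + 3*c^2 - 10*c - 24) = (c - 3)*(c + 4)*(c^2 - c - 6) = (c - 3)^2*(c + 4)*(c + 2)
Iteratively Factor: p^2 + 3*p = (p)*(p + 3)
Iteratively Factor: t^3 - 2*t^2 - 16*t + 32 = (t + 4)*(t^2 - 6*t + 8) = (t - 2)*(t + 4)*(t - 4)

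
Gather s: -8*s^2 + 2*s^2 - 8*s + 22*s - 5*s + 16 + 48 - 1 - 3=-6*s^2 + 9*s + 60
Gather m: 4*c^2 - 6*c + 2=4*c^2 - 6*c + 2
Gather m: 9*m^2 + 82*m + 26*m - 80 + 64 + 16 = 9*m^2 + 108*m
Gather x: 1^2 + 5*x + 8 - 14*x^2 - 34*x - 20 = -14*x^2 - 29*x - 11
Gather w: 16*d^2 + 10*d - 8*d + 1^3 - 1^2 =16*d^2 + 2*d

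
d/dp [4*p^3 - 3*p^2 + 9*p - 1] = 12*p^2 - 6*p + 9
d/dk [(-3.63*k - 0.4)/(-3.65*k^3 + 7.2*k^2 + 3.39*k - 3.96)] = (-26.499*k^3 + 21.756*k^2 + 5.76*k + 15.7308)/(13.3225*k^6 - 52.56*k^5 + 27.093*k^4 + 77.724*k^3 - 45.5319*k^2 - 26.8488*k + 15.6816)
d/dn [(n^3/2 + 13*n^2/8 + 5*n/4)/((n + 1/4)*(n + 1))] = (16*n^4 + 40*n^3 + 37*n^2 + 26*n + 10)/(2*(16*n^4 + 40*n^3 + 33*n^2 + 10*n + 1))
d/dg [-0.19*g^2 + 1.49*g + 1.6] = 1.49 - 0.38*g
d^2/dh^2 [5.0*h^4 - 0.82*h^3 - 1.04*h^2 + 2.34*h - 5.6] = 60.0*h^2 - 4.92*h - 2.08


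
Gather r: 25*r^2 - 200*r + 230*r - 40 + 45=25*r^2 + 30*r + 5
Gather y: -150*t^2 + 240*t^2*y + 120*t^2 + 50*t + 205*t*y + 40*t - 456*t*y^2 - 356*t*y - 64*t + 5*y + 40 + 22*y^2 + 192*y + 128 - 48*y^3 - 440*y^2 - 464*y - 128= -30*t^2 + 26*t - 48*y^3 + y^2*(-456*t - 418) + y*(240*t^2 - 151*t - 267) + 40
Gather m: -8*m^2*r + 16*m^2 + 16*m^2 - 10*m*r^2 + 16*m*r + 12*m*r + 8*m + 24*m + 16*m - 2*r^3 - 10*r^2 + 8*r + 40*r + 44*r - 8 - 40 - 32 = m^2*(32 - 8*r) + m*(-10*r^2 + 28*r + 48) - 2*r^3 - 10*r^2 + 92*r - 80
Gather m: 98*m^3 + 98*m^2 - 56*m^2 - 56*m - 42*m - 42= 98*m^3 + 42*m^2 - 98*m - 42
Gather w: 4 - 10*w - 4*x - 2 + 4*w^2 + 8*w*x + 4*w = 4*w^2 + w*(8*x - 6) - 4*x + 2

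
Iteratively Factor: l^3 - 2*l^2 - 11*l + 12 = (l - 1)*(l^2 - l - 12) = (l - 1)*(l + 3)*(l - 4)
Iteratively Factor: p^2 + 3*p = (p + 3)*(p)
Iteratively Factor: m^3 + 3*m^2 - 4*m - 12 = (m - 2)*(m^2 + 5*m + 6) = (m - 2)*(m + 2)*(m + 3)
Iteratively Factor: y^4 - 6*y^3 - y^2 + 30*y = (y + 2)*(y^3 - 8*y^2 + 15*y) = (y - 5)*(y + 2)*(y^2 - 3*y) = (y - 5)*(y - 3)*(y + 2)*(y)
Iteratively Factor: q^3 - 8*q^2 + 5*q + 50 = (q - 5)*(q^2 - 3*q - 10) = (q - 5)^2*(q + 2)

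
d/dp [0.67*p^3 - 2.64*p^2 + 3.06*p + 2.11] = 2.01*p^2 - 5.28*p + 3.06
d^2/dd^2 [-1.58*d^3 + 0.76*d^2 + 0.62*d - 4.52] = 1.52 - 9.48*d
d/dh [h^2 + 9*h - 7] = 2*h + 9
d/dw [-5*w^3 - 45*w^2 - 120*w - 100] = -15*w^2 - 90*w - 120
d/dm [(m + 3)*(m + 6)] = 2*m + 9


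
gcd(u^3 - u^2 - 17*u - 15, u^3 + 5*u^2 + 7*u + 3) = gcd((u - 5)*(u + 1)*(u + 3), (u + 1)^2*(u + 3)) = u^2 + 4*u + 3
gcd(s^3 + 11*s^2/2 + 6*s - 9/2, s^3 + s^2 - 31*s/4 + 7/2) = s - 1/2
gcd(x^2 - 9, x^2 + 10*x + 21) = x + 3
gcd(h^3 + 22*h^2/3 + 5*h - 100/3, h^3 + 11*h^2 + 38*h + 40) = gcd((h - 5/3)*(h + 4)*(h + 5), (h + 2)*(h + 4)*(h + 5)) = h^2 + 9*h + 20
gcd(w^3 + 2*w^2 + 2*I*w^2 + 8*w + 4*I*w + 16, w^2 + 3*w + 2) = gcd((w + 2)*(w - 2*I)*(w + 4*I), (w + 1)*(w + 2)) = w + 2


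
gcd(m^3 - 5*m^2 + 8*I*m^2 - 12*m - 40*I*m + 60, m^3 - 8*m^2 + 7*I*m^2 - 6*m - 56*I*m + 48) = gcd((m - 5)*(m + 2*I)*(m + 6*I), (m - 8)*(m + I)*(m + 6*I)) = m + 6*I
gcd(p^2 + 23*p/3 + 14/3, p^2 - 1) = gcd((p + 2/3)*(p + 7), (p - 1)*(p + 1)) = 1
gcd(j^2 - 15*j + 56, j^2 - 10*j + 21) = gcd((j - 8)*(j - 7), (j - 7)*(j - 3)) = j - 7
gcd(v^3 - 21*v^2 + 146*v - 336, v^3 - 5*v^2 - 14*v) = v - 7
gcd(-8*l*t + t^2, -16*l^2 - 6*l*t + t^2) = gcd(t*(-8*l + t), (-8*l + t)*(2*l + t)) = -8*l + t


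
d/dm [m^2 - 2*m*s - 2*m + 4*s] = 2*m - 2*s - 2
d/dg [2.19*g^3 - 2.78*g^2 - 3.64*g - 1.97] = 6.57*g^2 - 5.56*g - 3.64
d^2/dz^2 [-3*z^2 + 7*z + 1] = -6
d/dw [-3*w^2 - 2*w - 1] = -6*w - 2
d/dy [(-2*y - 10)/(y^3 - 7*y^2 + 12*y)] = 4*(y^3 + 4*y^2 - 35*y + 30)/(y^2*(y^4 - 14*y^3 + 73*y^2 - 168*y + 144))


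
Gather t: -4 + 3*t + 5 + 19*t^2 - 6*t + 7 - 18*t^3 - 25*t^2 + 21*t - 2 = -18*t^3 - 6*t^2 + 18*t + 6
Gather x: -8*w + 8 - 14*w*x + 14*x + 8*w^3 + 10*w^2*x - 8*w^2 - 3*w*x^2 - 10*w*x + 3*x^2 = 8*w^3 - 8*w^2 - 8*w + x^2*(3 - 3*w) + x*(10*w^2 - 24*w + 14) + 8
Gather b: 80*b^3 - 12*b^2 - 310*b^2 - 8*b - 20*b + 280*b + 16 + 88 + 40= 80*b^3 - 322*b^2 + 252*b + 144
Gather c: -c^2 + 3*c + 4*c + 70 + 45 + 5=-c^2 + 7*c + 120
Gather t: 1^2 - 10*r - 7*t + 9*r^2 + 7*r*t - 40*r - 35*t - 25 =9*r^2 - 50*r + t*(7*r - 42) - 24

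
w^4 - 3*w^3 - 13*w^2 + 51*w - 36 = (w - 3)^2*(w - 1)*(w + 4)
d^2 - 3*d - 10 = (d - 5)*(d + 2)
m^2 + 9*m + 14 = (m + 2)*(m + 7)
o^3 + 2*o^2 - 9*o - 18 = (o - 3)*(o + 2)*(o + 3)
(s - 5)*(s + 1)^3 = s^4 - 2*s^3 - 12*s^2 - 14*s - 5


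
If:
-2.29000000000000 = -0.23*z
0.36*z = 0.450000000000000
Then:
No Solution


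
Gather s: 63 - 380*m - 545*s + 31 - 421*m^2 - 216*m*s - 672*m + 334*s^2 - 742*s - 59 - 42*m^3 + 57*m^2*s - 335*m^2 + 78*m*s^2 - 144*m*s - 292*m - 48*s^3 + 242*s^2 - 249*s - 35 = -42*m^3 - 756*m^2 - 1344*m - 48*s^3 + s^2*(78*m + 576) + s*(57*m^2 - 360*m - 1536)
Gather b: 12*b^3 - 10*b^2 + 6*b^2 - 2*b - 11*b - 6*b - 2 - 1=12*b^3 - 4*b^2 - 19*b - 3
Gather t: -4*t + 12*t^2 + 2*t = 12*t^2 - 2*t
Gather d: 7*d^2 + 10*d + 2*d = 7*d^2 + 12*d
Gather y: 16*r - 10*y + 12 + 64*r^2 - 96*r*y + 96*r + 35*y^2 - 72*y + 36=64*r^2 + 112*r + 35*y^2 + y*(-96*r - 82) + 48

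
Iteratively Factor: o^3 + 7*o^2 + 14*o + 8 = (o + 2)*(o^2 + 5*o + 4) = (o + 2)*(o + 4)*(o + 1)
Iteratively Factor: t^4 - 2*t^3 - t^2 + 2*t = (t - 2)*(t^3 - t) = t*(t - 2)*(t^2 - 1) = t*(t - 2)*(t + 1)*(t - 1)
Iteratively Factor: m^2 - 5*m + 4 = (m - 4)*(m - 1)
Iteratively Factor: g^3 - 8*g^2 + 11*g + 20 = (g - 5)*(g^2 - 3*g - 4) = (g - 5)*(g - 4)*(g + 1)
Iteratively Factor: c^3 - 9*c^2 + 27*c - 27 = (c - 3)*(c^2 - 6*c + 9) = (c - 3)^2*(c - 3)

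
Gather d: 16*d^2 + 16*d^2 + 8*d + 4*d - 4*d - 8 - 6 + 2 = 32*d^2 + 8*d - 12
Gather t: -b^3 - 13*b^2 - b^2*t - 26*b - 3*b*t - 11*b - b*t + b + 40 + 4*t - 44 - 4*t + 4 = -b^3 - 13*b^2 - 36*b + t*(-b^2 - 4*b)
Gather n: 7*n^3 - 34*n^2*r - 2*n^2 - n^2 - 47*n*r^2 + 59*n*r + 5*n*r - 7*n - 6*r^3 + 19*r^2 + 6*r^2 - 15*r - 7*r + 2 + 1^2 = 7*n^3 + n^2*(-34*r - 3) + n*(-47*r^2 + 64*r - 7) - 6*r^3 + 25*r^2 - 22*r + 3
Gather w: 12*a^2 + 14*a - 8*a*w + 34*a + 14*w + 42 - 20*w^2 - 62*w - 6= 12*a^2 + 48*a - 20*w^2 + w*(-8*a - 48) + 36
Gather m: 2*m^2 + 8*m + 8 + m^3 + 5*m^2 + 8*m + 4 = m^3 + 7*m^2 + 16*m + 12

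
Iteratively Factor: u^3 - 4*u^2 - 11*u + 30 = (u - 2)*(u^2 - 2*u - 15) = (u - 5)*(u - 2)*(u + 3)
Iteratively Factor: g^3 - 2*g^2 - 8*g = (g)*(g^2 - 2*g - 8) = g*(g + 2)*(g - 4)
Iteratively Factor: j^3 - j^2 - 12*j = (j)*(j^2 - j - 12) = j*(j - 4)*(j + 3)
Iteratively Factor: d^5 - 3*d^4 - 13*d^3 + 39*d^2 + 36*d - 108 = (d + 3)*(d^4 - 6*d^3 + 5*d^2 + 24*d - 36) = (d - 3)*(d + 3)*(d^3 - 3*d^2 - 4*d + 12) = (d - 3)*(d - 2)*(d + 3)*(d^2 - d - 6) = (d - 3)^2*(d - 2)*(d + 3)*(d + 2)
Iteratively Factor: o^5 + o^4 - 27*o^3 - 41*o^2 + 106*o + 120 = (o + 1)*(o^4 - 27*o^2 - 14*o + 120) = (o - 5)*(o + 1)*(o^3 + 5*o^2 - 2*o - 24) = (o - 5)*(o - 2)*(o + 1)*(o^2 + 7*o + 12) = (o - 5)*(o - 2)*(o + 1)*(o + 4)*(o + 3)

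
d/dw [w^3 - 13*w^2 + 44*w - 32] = 3*w^2 - 26*w + 44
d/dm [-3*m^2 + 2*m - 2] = 2 - 6*m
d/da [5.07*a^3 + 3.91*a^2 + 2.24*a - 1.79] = 15.21*a^2 + 7.82*a + 2.24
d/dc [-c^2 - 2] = -2*c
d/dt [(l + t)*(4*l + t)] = 5*l + 2*t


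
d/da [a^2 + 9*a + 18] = 2*a + 9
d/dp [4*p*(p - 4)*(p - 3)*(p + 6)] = 16*p^3 - 12*p^2 - 240*p + 288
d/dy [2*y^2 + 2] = 4*y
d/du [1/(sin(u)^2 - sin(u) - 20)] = (1 - 2*sin(u))*cos(u)/(sin(u) + cos(u)^2 + 19)^2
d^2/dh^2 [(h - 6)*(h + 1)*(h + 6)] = 6*h + 2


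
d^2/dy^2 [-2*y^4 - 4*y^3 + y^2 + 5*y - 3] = -24*y^2 - 24*y + 2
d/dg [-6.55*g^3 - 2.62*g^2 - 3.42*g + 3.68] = -19.65*g^2 - 5.24*g - 3.42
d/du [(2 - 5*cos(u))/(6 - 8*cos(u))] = 7*sin(u)/(2*(4*cos(u) - 3)^2)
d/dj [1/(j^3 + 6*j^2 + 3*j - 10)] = 3*(-j^2 - 4*j - 1)/(j^3 + 6*j^2 + 3*j - 10)^2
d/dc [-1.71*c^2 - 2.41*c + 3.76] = -3.42*c - 2.41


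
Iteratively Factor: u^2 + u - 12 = (u + 4)*(u - 3)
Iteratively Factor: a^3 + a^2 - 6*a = (a - 2)*(a^2 + 3*a) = (a - 2)*(a + 3)*(a)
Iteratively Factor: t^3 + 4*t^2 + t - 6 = (t + 2)*(t^2 + 2*t - 3) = (t - 1)*(t + 2)*(t + 3)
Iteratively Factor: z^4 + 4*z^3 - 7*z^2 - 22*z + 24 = (z - 2)*(z^3 + 6*z^2 + 5*z - 12) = (z - 2)*(z + 3)*(z^2 + 3*z - 4) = (z - 2)*(z - 1)*(z + 3)*(z + 4)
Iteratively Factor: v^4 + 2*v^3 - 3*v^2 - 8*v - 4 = (v - 2)*(v^3 + 4*v^2 + 5*v + 2) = (v - 2)*(v + 1)*(v^2 + 3*v + 2) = (v - 2)*(v + 1)^2*(v + 2)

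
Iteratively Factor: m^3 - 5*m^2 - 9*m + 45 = (m - 5)*(m^2 - 9) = (m - 5)*(m - 3)*(m + 3)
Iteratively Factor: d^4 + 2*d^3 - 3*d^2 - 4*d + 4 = (d + 2)*(d^3 - 3*d + 2) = (d - 1)*(d + 2)*(d^2 + d - 2) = (d - 1)*(d + 2)^2*(d - 1)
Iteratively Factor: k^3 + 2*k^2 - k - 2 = (k - 1)*(k^2 + 3*k + 2) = (k - 1)*(k + 1)*(k + 2)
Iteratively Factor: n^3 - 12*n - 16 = (n + 2)*(n^2 - 2*n - 8) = (n - 4)*(n + 2)*(n + 2)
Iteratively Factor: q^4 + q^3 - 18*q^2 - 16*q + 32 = (q - 1)*(q^3 + 2*q^2 - 16*q - 32) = (q - 1)*(q + 2)*(q^2 - 16) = (q - 4)*(q - 1)*(q + 2)*(q + 4)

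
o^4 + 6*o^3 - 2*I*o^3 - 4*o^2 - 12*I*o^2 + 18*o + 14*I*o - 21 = (o + 7)*(o - 3*I)*(-I*o + 1)*(I*o - I)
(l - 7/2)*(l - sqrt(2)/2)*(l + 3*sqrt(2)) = l^3 - 7*l^2/2 + 5*sqrt(2)*l^2/2 - 35*sqrt(2)*l/4 - 3*l + 21/2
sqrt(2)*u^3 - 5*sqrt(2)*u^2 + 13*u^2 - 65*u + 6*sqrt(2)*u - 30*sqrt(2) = (u - 5)*(u + 6*sqrt(2))*(sqrt(2)*u + 1)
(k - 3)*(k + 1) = k^2 - 2*k - 3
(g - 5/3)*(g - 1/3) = g^2 - 2*g + 5/9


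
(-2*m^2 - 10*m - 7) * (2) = -4*m^2 - 20*m - 14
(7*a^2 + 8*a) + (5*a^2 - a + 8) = 12*a^2 + 7*a + 8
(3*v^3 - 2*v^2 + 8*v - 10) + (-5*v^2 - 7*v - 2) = 3*v^3 - 7*v^2 + v - 12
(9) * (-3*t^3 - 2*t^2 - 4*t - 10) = -27*t^3 - 18*t^2 - 36*t - 90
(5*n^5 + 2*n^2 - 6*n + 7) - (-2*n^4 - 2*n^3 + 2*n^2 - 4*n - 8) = 5*n^5 + 2*n^4 + 2*n^3 - 2*n + 15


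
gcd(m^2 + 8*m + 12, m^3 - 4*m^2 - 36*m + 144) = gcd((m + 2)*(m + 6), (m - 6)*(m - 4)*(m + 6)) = m + 6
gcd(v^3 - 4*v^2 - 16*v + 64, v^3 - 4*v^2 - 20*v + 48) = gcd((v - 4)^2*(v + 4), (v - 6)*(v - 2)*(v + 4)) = v + 4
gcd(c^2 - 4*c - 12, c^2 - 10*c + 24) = c - 6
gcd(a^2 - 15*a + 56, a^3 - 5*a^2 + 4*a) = 1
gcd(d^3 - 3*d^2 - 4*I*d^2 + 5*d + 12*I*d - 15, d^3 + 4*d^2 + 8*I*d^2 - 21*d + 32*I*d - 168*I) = d - 3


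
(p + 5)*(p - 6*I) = p^2 + 5*p - 6*I*p - 30*I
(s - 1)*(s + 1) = s^2 - 1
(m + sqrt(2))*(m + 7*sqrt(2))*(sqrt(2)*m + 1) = sqrt(2)*m^3 + 17*m^2 + 22*sqrt(2)*m + 14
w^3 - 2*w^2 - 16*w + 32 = (w - 4)*(w - 2)*(w + 4)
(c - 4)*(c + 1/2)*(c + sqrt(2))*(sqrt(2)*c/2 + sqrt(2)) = sqrt(2)*c^4/2 - 3*sqrt(2)*c^3/4 + c^3 - 9*sqrt(2)*c^2/2 - 3*c^2/2 - 9*c - 2*sqrt(2)*c - 4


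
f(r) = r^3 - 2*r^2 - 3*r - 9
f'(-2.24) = 21.01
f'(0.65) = -4.33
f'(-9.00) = 276.00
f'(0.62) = -4.33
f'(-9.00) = 276.00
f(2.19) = -14.66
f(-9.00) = -873.00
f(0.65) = -11.52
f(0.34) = -10.21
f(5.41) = 74.57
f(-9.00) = -873.00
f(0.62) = -11.39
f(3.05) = -8.38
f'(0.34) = -4.01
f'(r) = 3*r^2 - 4*r - 3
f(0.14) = -9.46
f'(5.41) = 63.16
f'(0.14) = -3.50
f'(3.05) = 12.71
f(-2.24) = -23.55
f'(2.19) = 2.63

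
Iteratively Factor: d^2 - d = (d)*(d - 1)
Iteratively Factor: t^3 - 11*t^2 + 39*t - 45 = (t - 5)*(t^2 - 6*t + 9) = (t - 5)*(t - 3)*(t - 3)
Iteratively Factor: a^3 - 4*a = (a)*(a^2 - 4) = a*(a - 2)*(a + 2)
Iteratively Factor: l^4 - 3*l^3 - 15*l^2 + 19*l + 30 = (l - 5)*(l^3 + 2*l^2 - 5*l - 6) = (l - 5)*(l + 3)*(l^2 - l - 2) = (l - 5)*(l - 2)*(l + 3)*(l + 1)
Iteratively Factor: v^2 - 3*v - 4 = (v - 4)*(v + 1)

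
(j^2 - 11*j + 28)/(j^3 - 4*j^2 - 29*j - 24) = (-j^2 + 11*j - 28)/(-j^3 + 4*j^2 + 29*j + 24)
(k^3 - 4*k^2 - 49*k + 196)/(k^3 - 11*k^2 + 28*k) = (k + 7)/k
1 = 1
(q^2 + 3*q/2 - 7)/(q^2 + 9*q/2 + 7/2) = (q - 2)/(q + 1)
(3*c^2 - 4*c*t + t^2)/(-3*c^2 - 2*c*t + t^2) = (-c + t)/(c + t)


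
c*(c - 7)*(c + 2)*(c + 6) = c^4 + c^3 - 44*c^2 - 84*c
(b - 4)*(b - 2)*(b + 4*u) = b^3 + 4*b^2*u - 6*b^2 - 24*b*u + 8*b + 32*u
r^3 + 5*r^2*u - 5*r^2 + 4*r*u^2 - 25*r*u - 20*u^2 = (r - 5)*(r + u)*(r + 4*u)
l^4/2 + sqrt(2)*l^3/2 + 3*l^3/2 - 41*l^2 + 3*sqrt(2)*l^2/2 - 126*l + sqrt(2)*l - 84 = (l/2 + 1/2)*(l + 2)*(l - 6*sqrt(2))*(l + 7*sqrt(2))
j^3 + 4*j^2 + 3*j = j*(j + 1)*(j + 3)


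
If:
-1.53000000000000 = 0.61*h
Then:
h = -2.51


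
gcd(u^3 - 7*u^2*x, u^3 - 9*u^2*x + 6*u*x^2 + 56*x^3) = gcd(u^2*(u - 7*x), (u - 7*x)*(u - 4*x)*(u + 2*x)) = -u + 7*x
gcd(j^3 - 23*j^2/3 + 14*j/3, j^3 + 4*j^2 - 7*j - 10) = 1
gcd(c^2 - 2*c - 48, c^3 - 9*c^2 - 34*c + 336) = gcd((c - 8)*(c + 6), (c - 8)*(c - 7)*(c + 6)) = c^2 - 2*c - 48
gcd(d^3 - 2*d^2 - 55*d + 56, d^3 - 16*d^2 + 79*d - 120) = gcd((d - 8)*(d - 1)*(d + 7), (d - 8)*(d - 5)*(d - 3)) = d - 8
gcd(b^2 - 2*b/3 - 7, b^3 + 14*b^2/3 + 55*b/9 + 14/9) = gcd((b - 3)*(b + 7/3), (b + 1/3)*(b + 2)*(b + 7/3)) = b + 7/3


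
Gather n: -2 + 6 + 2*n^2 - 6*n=2*n^2 - 6*n + 4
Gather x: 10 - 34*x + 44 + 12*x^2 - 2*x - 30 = 12*x^2 - 36*x + 24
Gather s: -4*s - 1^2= -4*s - 1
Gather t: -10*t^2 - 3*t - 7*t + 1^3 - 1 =-10*t^2 - 10*t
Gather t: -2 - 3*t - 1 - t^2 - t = -t^2 - 4*t - 3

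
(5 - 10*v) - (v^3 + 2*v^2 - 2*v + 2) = -v^3 - 2*v^2 - 8*v + 3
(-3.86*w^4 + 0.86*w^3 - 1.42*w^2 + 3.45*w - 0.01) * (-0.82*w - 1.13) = 3.1652*w^5 + 3.6566*w^4 + 0.1926*w^3 - 1.2244*w^2 - 3.8903*w + 0.0113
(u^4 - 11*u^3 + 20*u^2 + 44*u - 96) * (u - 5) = u^5 - 16*u^4 + 75*u^3 - 56*u^2 - 316*u + 480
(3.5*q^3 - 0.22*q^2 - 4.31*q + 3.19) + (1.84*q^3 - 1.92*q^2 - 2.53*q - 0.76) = 5.34*q^3 - 2.14*q^2 - 6.84*q + 2.43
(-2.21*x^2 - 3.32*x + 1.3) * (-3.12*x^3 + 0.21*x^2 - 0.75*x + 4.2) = 6.8952*x^5 + 9.8943*x^4 - 3.0957*x^3 - 6.519*x^2 - 14.919*x + 5.46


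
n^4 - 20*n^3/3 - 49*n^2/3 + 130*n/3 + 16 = (n - 8)*(n - 2)*(n + 1/3)*(n + 3)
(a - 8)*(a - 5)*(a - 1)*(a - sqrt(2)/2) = a^4 - 14*a^3 - sqrt(2)*a^3/2 + 7*sqrt(2)*a^2 + 53*a^2 - 40*a - 53*sqrt(2)*a/2 + 20*sqrt(2)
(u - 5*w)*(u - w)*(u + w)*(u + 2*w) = u^4 - 3*u^3*w - 11*u^2*w^2 + 3*u*w^3 + 10*w^4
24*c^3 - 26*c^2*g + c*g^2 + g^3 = (-4*c + g)*(-c + g)*(6*c + g)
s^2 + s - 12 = (s - 3)*(s + 4)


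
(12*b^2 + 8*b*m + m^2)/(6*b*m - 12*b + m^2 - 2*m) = (2*b + m)/(m - 2)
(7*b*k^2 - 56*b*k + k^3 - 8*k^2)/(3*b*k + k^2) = (7*b*k - 56*b + k^2 - 8*k)/(3*b + k)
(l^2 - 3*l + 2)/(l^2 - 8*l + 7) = (l - 2)/(l - 7)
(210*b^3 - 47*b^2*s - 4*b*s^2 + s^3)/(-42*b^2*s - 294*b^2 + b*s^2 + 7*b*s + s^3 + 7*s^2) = (-5*b + s)/(s + 7)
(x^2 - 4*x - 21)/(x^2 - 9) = (x - 7)/(x - 3)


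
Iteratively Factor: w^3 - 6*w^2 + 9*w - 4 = (w - 4)*(w^2 - 2*w + 1) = (w - 4)*(w - 1)*(w - 1)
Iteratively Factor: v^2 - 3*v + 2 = (v - 2)*(v - 1)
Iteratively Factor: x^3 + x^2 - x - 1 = (x - 1)*(x^2 + 2*x + 1) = (x - 1)*(x + 1)*(x + 1)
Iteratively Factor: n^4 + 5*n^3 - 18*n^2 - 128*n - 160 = (n + 4)*(n^3 + n^2 - 22*n - 40) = (n - 5)*(n + 4)*(n^2 + 6*n + 8) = (n - 5)*(n + 4)^2*(n + 2)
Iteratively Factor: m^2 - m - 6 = (m + 2)*(m - 3)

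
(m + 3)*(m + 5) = m^2 + 8*m + 15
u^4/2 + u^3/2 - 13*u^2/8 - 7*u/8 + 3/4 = (u/2 + 1/2)*(u - 3/2)*(u - 1/2)*(u + 2)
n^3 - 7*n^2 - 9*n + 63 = (n - 7)*(n - 3)*(n + 3)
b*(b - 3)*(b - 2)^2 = b^4 - 7*b^3 + 16*b^2 - 12*b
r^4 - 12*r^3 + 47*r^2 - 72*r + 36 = (r - 6)*(r - 3)*(r - 2)*(r - 1)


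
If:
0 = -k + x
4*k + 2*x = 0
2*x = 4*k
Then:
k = 0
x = 0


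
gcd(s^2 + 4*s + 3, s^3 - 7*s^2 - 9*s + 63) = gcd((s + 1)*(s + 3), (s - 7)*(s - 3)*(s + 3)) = s + 3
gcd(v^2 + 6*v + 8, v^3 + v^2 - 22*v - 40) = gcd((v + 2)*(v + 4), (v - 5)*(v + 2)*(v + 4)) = v^2 + 6*v + 8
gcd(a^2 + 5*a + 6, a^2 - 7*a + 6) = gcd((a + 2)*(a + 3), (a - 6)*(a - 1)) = 1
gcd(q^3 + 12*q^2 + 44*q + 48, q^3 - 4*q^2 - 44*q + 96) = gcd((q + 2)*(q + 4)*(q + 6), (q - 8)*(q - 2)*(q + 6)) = q + 6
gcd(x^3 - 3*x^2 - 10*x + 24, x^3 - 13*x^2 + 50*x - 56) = x^2 - 6*x + 8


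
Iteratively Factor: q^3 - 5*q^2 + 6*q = (q - 2)*(q^2 - 3*q) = q*(q - 2)*(q - 3)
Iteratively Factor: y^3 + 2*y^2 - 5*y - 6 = (y + 3)*(y^2 - y - 2) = (y + 1)*(y + 3)*(y - 2)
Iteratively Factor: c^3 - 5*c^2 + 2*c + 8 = (c - 4)*(c^2 - c - 2) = (c - 4)*(c - 2)*(c + 1)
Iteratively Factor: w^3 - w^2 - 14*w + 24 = (w - 2)*(w^2 + w - 12) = (w - 3)*(w - 2)*(w + 4)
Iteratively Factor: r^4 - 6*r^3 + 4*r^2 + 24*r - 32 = (r + 2)*(r^3 - 8*r^2 + 20*r - 16) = (r - 2)*(r + 2)*(r^2 - 6*r + 8) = (r - 2)^2*(r + 2)*(r - 4)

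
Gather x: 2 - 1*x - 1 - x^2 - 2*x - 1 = -x^2 - 3*x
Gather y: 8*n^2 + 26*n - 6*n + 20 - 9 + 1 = 8*n^2 + 20*n + 12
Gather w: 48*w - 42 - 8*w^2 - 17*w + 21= -8*w^2 + 31*w - 21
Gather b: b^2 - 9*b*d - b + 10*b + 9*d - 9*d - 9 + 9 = b^2 + b*(9 - 9*d)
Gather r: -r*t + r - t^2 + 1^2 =r*(1 - t) - t^2 + 1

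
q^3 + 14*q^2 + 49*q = q*(q + 7)^2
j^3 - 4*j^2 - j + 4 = (j - 4)*(j - 1)*(j + 1)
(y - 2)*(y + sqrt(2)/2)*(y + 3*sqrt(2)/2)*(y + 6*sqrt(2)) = y^4 - 2*y^3 + 8*sqrt(2)*y^3 - 16*sqrt(2)*y^2 + 51*y^2/2 - 51*y + 9*sqrt(2)*y - 18*sqrt(2)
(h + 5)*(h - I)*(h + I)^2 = h^4 + 5*h^3 + I*h^3 + h^2 + 5*I*h^2 + 5*h + I*h + 5*I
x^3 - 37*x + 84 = (x - 4)*(x - 3)*(x + 7)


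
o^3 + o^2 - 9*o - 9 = (o - 3)*(o + 1)*(o + 3)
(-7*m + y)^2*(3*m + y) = 147*m^3 + 7*m^2*y - 11*m*y^2 + y^3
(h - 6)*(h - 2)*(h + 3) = h^3 - 5*h^2 - 12*h + 36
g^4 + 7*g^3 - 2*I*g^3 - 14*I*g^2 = g^2*(g + 7)*(g - 2*I)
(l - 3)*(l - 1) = l^2 - 4*l + 3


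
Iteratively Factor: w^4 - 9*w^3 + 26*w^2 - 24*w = (w)*(w^3 - 9*w^2 + 26*w - 24) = w*(w - 4)*(w^2 - 5*w + 6) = w*(w - 4)*(w - 2)*(w - 3)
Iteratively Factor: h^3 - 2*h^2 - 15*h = (h - 5)*(h^2 + 3*h) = (h - 5)*(h + 3)*(h)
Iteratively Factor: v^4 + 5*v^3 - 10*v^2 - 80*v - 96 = (v + 3)*(v^3 + 2*v^2 - 16*v - 32) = (v + 2)*(v + 3)*(v^2 - 16) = (v + 2)*(v + 3)*(v + 4)*(v - 4)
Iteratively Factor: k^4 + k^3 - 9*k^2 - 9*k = (k - 3)*(k^3 + 4*k^2 + 3*k) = (k - 3)*(k + 3)*(k^2 + k) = (k - 3)*(k + 1)*(k + 3)*(k)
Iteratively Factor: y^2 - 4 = (y + 2)*(y - 2)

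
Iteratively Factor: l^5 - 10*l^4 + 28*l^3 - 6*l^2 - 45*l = (l - 5)*(l^4 - 5*l^3 + 3*l^2 + 9*l) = (l - 5)*(l + 1)*(l^3 - 6*l^2 + 9*l) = (l - 5)*(l - 3)*(l + 1)*(l^2 - 3*l) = l*(l - 5)*(l - 3)*(l + 1)*(l - 3)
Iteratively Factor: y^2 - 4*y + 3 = (y - 3)*(y - 1)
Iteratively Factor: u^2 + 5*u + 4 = (u + 4)*(u + 1)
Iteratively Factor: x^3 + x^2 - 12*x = (x - 3)*(x^2 + 4*x) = (x - 3)*(x + 4)*(x)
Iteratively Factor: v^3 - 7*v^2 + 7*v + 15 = (v - 5)*(v^2 - 2*v - 3) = (v - 5)*(v - 3)*(v + 1)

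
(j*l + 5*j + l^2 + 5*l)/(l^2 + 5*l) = (j + l)/l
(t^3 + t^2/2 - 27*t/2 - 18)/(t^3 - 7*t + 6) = (t^2 - 5*t/2 - 6)/(t^2 - 3*t + 2)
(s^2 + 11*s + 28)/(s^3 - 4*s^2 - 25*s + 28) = (s + 7)/(s^2 - 8*s + 7)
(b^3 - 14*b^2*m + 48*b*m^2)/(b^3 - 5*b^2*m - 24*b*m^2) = (b - 6*m)/(b + 3*m)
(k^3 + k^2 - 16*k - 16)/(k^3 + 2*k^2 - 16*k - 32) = (k + 1)/(k + 2)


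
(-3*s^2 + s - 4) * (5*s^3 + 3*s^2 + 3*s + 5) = -15*s^5 - 4*s^4 - 26*s^3 - 24*s^2 - 7*s - 20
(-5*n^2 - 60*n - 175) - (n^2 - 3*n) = -6*n^2 - 57*n - 175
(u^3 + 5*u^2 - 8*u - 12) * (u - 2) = u^4 + 3*u^3 - 18*u^2 + 4*u + 24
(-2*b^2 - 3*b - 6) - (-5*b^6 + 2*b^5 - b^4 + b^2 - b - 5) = 5*b^6 - 2*b^5 + b^4 - 3*b^2 - 2*b - 1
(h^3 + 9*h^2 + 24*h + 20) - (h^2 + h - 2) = h^3 + 8*h^2 + 23*h + 22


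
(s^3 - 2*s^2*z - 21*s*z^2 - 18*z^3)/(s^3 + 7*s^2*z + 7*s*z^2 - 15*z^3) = (-s^2 + 5*s*z + 6*z^2)/(-s^2 - 4*s*z + 5*z^2)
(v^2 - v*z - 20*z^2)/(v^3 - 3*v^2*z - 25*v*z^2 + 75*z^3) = (-v - 4*z)/(-v^2 - 2*v*z + 15*z^2)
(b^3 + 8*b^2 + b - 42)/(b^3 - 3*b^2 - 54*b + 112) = (b + 3)/(b - 8)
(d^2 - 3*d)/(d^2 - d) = (d - 3)/(d - 1)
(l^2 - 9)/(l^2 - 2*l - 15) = (l - 3)/(l - 5)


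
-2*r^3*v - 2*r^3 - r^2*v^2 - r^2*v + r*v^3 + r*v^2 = (-2*r + v)*(r + v)*(r*v + r)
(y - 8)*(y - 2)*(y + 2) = y^3 - 8*y^2 - 4*y + 32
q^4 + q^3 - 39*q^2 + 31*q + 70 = (q - 5)*(q - 2)*(q + 1)*(q + 7)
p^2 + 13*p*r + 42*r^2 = (p + 6*r)*(p + 7*r)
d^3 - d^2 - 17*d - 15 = (d - 5)*(d + 1)*(d + 3)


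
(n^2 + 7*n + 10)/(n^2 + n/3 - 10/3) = 3*(n + 5)/(3*n - 5)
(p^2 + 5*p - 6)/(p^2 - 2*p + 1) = (p + 6)/(p - 1)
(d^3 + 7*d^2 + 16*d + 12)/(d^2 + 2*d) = d + 5 + 6/d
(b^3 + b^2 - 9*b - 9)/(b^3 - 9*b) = (b + 1)/b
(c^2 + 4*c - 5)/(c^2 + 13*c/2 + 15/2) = 2*(c - 1)/(2*c + 3)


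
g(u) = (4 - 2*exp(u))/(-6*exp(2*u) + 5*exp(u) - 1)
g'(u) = (4 - 2*exp(u))*(12*exp(2*u) - 5*exp(u))/(-6*exp(2*u) + 5*exp(u) - 1)^2 - 2*exp(u)/(-6*exp(2*u) + 5*exp(u) - 1)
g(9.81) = 0.00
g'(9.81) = -0.00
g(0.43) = -0.12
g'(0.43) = 0.75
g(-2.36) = -6.56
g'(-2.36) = -3.79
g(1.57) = 0.05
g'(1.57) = -0.02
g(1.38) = 0.05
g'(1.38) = -0.01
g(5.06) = 0.00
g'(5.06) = -0.00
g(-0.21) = -2.67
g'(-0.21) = 13.35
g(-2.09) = -7.93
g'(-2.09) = -6.76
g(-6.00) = -4.05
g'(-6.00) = -0.05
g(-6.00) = -4.05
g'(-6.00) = -0.05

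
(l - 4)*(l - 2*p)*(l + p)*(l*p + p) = l^4*p - l^3*p^2 - 3*l^3*p - 2*l^2*p^3 + 3*l^2*p^2 - 4*l^2*p + 6*l*p^3 + 4*l*p^2 + 8*p^3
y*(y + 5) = y^2 + 5*y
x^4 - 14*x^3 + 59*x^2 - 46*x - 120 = (x - 6)*(x - 5)*(x - 4)*(x + 1)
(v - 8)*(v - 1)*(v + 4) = v^3 - 5*v^2 - 28*v + 32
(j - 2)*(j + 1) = j^2 - j - 2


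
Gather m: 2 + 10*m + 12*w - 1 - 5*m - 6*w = 5*m + 6*w + 1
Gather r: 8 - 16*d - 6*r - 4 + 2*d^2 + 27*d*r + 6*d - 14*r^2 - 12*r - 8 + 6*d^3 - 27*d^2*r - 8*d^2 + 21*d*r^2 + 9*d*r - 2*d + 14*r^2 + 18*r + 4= 6*d^3 - 6*d^2 + 21*d*r^2 - 12*d + r*(-27*d^2 + 36*d)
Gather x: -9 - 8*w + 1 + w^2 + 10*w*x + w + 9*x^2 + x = w^2 - 7*w + 9*x^2 + x*(10*w + 1) - 8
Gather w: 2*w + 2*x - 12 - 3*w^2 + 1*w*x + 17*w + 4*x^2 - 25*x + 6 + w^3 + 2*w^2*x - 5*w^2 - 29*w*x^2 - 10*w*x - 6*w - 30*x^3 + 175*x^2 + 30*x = w^3 + w^2*(2*x - 8) + w*(-29*x^2 - 9*x + 13) - 30*x^3 + 179*x^2 + 7*x - 6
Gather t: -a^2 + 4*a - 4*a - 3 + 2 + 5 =4 - a^2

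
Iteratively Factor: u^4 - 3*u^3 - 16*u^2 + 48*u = (u - 4)*(u^3 + u^2 - 12*u) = (u - 4)*(u + 4)*(u^2 - 3*u) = u*(u - 4)*(u + 4)*(u - 3)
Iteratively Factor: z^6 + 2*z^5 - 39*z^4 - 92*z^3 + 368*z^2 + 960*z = (z)*(z^5 + 2*z^4 - 39*z^3 - 92*z^2 + 368*z + 960) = z*(z + 4)*(z^4 - 2*z^3 - 31*z^2 + 32*z + 240) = z*(z - 4)*(z + 4)*(z^3 + 2*z^2 - 23*z - 60) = z*(z - 4)*(z + 4)^2*(z^2 - 2*z - 15) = z*(z - 4)*(z + 3)*(z + 4)^2*(z - 5)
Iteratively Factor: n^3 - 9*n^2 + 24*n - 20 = (n - 2)*(n^2 - 7*n + 10) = (n - 2)^2*(n - 5)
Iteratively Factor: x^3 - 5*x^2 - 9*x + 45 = (x - 5)*(x^2 - 9) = (x - 5)*(x - 3)*(x + 3)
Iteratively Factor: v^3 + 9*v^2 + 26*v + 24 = (v + 2)*(v^2 + 7*v + 12) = (v + 2)*(v + 3)*(v + 4)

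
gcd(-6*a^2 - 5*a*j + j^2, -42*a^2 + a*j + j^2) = 6*a - j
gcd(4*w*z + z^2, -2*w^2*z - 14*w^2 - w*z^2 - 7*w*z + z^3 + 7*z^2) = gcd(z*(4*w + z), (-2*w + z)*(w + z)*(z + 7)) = 1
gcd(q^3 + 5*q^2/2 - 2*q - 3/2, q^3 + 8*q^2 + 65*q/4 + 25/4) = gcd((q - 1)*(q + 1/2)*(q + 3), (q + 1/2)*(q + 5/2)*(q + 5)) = q + 1/2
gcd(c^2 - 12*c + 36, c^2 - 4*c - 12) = c - 6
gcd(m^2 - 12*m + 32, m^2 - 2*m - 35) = 1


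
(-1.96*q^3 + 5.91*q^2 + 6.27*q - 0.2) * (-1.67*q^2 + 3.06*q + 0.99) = 3.2732*q^5 - 15.8673*q^4 + 5.6733*q^3 + 25.3711*q^2 + 5.5953*q - 0.198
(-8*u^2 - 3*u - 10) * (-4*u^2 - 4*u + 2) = 32*u^4 + 44*u^3 + 36*u^2 + 34*u - 20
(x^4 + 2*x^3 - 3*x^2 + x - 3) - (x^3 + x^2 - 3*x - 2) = x^4 + x^3 - 4*x^2 + 4*x - 1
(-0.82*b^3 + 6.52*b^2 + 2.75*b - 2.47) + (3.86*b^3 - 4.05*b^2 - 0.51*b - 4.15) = 3.04*b^3 + 2.47*b^2 + 2.24*b - 6.62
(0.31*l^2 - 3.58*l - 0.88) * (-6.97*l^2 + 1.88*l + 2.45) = -2.1607*l^4 + 25.5354*l^3 + 0.1627*l^2 - 10.4254*l - 2.156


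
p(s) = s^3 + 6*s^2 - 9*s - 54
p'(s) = 3*s^2 + 12*s - 9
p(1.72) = -46.64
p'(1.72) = 20.52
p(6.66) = 447.60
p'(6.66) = 203.99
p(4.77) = 148.12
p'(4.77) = 116.50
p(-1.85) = -23.15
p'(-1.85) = -20.93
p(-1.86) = -22.94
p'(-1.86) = -20.94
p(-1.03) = -39.46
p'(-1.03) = -18.18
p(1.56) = -49.64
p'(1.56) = 17.02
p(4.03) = 72.63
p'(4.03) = 88.08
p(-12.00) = -810.00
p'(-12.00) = 279.00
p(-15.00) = -1944.00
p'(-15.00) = 486.00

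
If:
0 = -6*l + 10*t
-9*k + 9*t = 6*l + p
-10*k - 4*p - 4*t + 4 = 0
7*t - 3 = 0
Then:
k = -2/13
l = 5/7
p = 87/91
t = 3/7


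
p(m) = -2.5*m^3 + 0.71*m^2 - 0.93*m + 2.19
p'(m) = -7.5*m^2 + 1.42*m - 0.93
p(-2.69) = 58.49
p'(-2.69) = -59.02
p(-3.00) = 78.87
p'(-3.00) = -72.69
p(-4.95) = 327.41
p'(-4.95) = -191.73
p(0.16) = 2.05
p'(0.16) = -0.89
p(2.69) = -43.84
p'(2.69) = -51.38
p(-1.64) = 16.65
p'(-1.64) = -23.43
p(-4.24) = 209.46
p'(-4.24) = -141.78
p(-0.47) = 3.04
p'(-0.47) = -3.25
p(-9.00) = 1890.57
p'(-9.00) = -621.21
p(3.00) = -61.71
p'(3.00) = -64.17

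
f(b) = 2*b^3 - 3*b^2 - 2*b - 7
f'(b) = 6*b^2 - 6*b - 2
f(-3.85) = -157.90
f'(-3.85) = 110.04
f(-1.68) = -21.59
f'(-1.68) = 25.01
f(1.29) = -10.28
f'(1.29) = 0.24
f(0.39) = -8.12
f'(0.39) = -3.43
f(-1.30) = -13.86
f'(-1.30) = 15.94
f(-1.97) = -29.99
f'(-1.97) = 33.11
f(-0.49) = -6.98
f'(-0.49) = 2.38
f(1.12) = -10.19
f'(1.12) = -1.19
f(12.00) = 2993.00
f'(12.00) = 790.00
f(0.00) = -7.00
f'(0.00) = -2.00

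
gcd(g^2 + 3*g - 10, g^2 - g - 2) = g - 2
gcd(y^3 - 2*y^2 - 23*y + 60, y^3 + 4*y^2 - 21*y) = y - 3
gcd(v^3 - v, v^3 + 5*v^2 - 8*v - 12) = v + 1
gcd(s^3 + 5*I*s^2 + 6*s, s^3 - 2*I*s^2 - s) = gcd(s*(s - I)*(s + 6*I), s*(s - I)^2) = s^2 - I*s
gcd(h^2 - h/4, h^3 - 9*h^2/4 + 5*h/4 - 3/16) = h - 1/4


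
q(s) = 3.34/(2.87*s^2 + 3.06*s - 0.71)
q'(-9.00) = 0.00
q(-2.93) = 0.22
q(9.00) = 0.01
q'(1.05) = -0.95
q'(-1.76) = 3.01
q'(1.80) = -0.23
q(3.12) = 0.09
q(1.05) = 0.59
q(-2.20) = 0.52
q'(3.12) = -0.05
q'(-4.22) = 0.05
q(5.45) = 0.03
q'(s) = 3.34*(-5.74*s - 3.06)/(2.87*s^2 + 3.06*s - 0.71)^2 = (-19.1716*s - 10.2204)/(2.87*s^2 + 3.06*s - 0.71)^2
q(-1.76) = 1.20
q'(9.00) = -0.00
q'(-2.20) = 0.77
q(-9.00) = 0.02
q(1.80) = 0.24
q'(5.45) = -0.01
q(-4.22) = 0.09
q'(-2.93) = 0.21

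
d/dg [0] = 0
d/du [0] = 0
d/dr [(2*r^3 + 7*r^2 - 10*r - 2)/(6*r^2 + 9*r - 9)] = (4*r^4 + 12*r^3 + 23*r^2 - 34*r + 36)/(3*(4*r^4 + 12*r^3 - 3*r^2 - 18*r + 9))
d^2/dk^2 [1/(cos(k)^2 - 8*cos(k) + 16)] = 2*(-4*cos(k) - cos(2*k) + 2)/(cos(k) - 4)^4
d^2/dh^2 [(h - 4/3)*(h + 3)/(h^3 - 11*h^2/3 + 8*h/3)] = 2*(27*h^6 + 135*h^5 - 1359*h^4 + 3917*h^3 - 5220*h^2 + 3168*h - 768)/(h^3*(27*h^6 - 297*h^5 + 1305*h^4 - 2915*h^3 + 3480*h^2 - 2112*h + 512))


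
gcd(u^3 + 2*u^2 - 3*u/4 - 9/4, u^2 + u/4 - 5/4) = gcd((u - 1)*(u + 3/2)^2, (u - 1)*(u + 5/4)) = u - 1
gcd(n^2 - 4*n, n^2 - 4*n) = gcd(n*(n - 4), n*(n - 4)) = n^2 - 4*n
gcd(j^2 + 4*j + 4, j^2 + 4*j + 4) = j^2 + 4*j + 4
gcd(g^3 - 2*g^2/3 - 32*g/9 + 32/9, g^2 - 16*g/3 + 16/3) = g - 4/3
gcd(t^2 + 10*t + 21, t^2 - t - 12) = t + 3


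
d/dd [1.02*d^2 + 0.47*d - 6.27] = 2.04*d + 0.47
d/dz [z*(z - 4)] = 2*z - 4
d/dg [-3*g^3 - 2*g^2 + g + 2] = -9*g^2 - 4*g + 1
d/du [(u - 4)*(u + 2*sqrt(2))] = 2*u - 4 + 2*sqrt(2)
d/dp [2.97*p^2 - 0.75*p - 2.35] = 5.94*p - 0.75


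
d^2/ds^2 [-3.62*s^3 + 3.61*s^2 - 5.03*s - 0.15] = 7.22 - 21.72*s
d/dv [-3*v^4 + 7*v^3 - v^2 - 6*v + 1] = -12*v^3 + 21*v^2 - 2*v - 6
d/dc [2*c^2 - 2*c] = 4*c - 2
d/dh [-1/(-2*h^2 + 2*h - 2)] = (1/2 - h)/(h^2 - h + 1)^2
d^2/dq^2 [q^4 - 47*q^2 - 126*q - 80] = 12*q^2 - 94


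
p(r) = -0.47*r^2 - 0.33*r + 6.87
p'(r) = -0.94*r - 0.33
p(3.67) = -0.67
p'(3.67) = -3.78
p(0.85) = 6.25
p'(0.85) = -1.13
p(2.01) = 4.31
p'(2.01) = -2.22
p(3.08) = 1.39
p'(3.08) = -3.23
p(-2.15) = 5.41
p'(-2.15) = 1.69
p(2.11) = 4.08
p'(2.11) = -2.31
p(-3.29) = 2.87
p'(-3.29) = 2.76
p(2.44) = 3.27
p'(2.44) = -2.62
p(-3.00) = 3.63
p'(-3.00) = 2.49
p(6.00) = -12.03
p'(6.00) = -5.97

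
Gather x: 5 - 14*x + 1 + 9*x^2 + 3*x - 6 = 9*x^2 - 11*x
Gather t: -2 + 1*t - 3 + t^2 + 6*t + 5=t^2 + 7*t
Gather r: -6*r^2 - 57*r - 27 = -6*r^2 - 57*r - 27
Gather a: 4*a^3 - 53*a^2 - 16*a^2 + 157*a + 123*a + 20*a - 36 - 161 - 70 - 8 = 4*a^3 - 69*a^2 + 300*a - 275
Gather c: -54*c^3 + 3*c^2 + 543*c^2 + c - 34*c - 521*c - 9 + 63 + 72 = -54*c^3 + 546*c^2 - 554*c + 126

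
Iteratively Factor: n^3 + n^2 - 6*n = (n)*(n^2 + n - 6) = n*(n + 3)*(n - 2)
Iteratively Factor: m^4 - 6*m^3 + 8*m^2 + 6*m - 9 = (m - 1)*(m^3 - 5*m^2 + 3*m + 9) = (m - 3)*(m - 1)*(m^2 - 2*m - 3) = (m - 3)*(m - 1)*(m + 1)*(m - 3)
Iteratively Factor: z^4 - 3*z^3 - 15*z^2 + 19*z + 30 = (z + 3)*(z^3 - 6*z^2 + 3*z + 10) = (z - 2)*(z + 3)*(z^2 - 4*z - 5) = (z - 2)*(z + 1)*(z + 3)*(z - 5)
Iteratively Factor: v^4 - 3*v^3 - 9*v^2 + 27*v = (v)*(v^3 - 3*v^2 - 9*v + 27) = v*(v - 3)*(v^2 - 9) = v*(v - 3)^2*(v + 3)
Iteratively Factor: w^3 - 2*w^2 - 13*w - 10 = (w + 2)*(w^2 - 4*w - 5) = (w + 1)*(w + 2)*(w - 5)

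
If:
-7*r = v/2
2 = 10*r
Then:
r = 1/5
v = -14/5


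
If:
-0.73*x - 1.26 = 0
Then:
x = -1.73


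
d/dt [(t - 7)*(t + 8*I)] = 2*t - 7 + 8*I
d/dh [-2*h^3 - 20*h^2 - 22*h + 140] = -6*h^2 - 40*h - 22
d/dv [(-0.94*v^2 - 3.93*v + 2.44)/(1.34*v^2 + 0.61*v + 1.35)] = (4.6928*v^2 - 9.0772*v - 6.7939)/(1.7956*v^4 + 1.6348*v^3 + 3.9901*v^2 + 1.647*v + 1.8225)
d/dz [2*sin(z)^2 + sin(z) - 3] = (4*sin(z) + 1)*cos(z)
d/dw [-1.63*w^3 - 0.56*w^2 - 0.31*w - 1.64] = -4.89*w^2 - 1.12*w - 0.31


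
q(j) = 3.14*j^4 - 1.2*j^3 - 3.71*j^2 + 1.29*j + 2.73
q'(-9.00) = -9379.77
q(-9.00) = 21166.95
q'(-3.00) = -347.97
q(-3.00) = 252.21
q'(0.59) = -1.76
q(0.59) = 2.33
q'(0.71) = -1.30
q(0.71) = 2.14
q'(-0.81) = -1.74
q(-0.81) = 1.24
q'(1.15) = 7.10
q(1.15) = 2.97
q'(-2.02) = -101.94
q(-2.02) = 47.16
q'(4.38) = 955.11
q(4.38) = 992.02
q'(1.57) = 29.37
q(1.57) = 10.04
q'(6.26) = 2894.91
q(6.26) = 4393.04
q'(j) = 12.56*j^3 - 3.6*j^2 - 7.42*j + 1.29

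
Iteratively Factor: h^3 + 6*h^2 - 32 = (h + 4)*(h^2 + 2*h - 8) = (h - 2)*(h + 4)*(h + 4)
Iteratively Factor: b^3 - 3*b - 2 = (b + 1)*(b^2 - b - 2) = (b - 2)*(b + 1)*(b + 1)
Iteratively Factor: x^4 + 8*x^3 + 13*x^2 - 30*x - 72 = (x + 4)*(x^3 + 4*x^2 - 3*x - 18) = (x + 3)*(x + 4)*(x^2 + x - 6) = (x - 2)*(x + 3)*(x + 4)*(x + 3)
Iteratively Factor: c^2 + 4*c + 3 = (c + 3)*(c + 1)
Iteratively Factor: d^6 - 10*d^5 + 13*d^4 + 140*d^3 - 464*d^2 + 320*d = (d)*(d^5 - 10*d^4 + 13*d^3 + 140*d^2 - 464*d + 320) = d*(d + 4)*(d^4 - 14*d^3 + 69*d^2 - 136*d + 80) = d*(d - 4)*(d + 4)*(d^3 - 10*d^2 + 29*d - 20) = d*(d - 5)*(d - 4)*(d + 4)*(d^2 - 5*d + 4) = d*(d - 5)*(d - 4)^2*(d + 4)*(d - 1)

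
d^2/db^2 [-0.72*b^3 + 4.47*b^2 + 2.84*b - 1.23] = 8.94 - 4.32*b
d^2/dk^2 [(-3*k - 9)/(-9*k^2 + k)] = 18*(27*k^3 + 243*k^2 - 27*k + 1)/(k^3*(729*k^3 - 243*k^2 + 27*k - 1))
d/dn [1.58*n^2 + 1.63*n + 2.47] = 3.16*n + 1.63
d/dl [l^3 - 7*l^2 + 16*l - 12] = 3*l^2 - 14*l + 16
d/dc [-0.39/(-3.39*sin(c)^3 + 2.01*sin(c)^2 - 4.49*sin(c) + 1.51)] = (-3.9663*sin(c)^2 + 1.5678*sin(c) - 1.7511)*cos(c)/(3.39*sin(c)^3 - 2.01*sin(c)^2 + 4.49*sin(c) - 1.51)^2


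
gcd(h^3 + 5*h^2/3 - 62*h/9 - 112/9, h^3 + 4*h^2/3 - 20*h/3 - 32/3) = h^2 - 2*h/3 - 16/3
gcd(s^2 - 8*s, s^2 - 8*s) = s^2 - 8*s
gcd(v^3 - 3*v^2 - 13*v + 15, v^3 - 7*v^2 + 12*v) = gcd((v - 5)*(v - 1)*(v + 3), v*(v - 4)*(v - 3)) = 1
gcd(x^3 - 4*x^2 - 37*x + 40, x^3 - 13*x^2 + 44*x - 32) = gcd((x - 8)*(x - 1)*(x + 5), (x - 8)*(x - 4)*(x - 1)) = x^2 - 9*x + 8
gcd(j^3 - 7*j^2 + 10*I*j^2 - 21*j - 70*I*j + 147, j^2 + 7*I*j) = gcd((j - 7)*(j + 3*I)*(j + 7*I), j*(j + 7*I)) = j + 7*I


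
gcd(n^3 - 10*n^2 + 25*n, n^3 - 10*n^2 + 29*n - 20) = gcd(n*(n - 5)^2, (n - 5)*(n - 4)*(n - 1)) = n - 5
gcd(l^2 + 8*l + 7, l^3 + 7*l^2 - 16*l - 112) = l + 7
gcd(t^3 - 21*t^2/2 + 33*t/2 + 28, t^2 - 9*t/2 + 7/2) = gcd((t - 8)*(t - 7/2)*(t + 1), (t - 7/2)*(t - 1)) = t - 7/2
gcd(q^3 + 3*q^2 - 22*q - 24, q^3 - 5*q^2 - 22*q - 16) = q + 1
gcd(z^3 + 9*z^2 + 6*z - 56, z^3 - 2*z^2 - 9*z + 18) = z - 2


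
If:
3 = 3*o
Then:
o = 1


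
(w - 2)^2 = w^2 - 4*w + 4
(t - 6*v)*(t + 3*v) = t^2 - 3*t*v - 18*v^2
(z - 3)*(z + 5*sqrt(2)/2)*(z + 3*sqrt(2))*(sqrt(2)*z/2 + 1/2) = sqrt(2)*z^4/2 - 3*sqrt(2)*z^3/2 + 6*z^3 - 18*z^2 + 41*sqrt(2)*z^2/4 - 123*sqrt(2)*z/4 + 15*z/2 - 45/2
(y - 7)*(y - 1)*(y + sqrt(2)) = y^3 - 8*y^2 + sqrt(2)*y^2 - 8*sqrt(2)*y + 7*y + 7*sqrt(2)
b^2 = b^2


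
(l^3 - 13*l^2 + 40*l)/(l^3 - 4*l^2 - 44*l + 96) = l*(l - 5)/(l^2 + 4*l - 12)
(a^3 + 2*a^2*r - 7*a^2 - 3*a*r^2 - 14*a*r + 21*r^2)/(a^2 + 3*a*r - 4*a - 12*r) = (a^2 - a*r - 7*a + 7*r)/(a - 4)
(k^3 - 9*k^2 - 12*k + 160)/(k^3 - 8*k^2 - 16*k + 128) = (k - 5)/(k - 4)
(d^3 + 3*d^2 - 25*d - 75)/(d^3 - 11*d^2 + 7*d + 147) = (d^2 - 25)/(d^2 - 14*d + 49)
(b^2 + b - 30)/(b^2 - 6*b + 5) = (b + 6)/(b - 1)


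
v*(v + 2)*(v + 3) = v^3 + 5*v^2 + 6*v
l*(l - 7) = l^2 - 7*l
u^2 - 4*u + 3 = (u - 3)*(u - 1)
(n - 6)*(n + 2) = n^2 - 4*n - 12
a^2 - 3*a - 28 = (a - 7)*(a + 4)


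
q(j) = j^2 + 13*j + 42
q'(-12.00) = -11.00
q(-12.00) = 30.00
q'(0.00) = 13.00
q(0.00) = 42.00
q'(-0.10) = 12.80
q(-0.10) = 40.71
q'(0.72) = 14.44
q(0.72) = 51.88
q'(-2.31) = 8.38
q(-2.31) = 17.31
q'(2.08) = 17.16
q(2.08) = 73.37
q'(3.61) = 20.22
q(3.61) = 101.96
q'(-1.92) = 9.16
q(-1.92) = 20.73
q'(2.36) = 17.72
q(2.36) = 78.25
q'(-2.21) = 8.58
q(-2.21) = 18.15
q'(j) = 2*j + 13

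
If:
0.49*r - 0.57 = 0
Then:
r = 1.16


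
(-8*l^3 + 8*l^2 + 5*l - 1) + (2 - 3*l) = -8*l^3 + 8*l^2 + 2*l + 1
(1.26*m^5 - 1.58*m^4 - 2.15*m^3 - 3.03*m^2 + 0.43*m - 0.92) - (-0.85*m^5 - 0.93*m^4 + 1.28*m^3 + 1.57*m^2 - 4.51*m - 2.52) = 2.11*m^5 - 0.65*m^4 - 3.43*m^3 - 4.6*m^2 + 4.94*m + 1.6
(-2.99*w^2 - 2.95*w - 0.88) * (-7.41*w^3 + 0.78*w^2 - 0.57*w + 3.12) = 22.1559*w^5 + 19.5273*w^4 + 5.9241*w^3 - 8.3337*w^2 - 8.7024*w - 2.7456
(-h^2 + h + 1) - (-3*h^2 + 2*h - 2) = 2*h^2 - h + 3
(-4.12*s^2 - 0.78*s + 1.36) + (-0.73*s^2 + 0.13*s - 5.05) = -4.85*s^2 - 0.65*s - 3.69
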